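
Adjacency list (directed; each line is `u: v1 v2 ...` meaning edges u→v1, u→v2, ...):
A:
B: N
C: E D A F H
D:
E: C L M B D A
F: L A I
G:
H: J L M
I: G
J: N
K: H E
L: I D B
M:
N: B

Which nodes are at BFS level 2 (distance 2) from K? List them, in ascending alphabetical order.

A, B, C, D, J, L, M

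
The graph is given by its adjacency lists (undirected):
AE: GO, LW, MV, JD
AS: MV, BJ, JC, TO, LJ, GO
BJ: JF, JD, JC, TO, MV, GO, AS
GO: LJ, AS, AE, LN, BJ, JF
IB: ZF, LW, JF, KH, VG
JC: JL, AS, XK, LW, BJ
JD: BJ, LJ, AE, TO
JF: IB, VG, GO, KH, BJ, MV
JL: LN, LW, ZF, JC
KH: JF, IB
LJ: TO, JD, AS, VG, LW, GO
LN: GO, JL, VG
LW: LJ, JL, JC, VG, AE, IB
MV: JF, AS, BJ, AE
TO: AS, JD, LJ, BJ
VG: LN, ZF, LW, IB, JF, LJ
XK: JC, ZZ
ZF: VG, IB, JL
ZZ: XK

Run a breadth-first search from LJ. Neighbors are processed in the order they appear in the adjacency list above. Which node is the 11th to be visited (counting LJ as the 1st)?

Visit LJ; enqueue TO, JD, AS, VG, LW, GO → queue [TO, JD, AS, VG, LW, GO]
Visit TO; enqueue BJ → queue [JD, AS, VG, LW, GO, BJ]
Visit JD; enqueue AE → queue [AS, VG, LW, GO, BJ, AE]
Visit AS; enqueue MV, JC → queue [VG, LW, GO, BJ, AE, MV, JC]
Visit VG; enqueue LN, ZF, IB, JF → queue [LW, GO, BJ, AE, MV, JC, LN, ZF, IB, JF]
Visit LW; enqueue JL → queue [GO, BJ, AE, MV, JC, LN, ZF, IB, JF, JL]
Visit GO → queue [BJ, AE, MV, JC, LN, ZF, IB, JF, JL]
Visit BJ → queue [AE, MV, JC, LN, ZF, IB, JF, JL]
Visit AE → queue [MV, JC, LN, ZF, IB, JF, JL]
Visit MV → queue [JC, LN, ZF, IB, JF, JL]
Visit JC; enqueue XK → queue [LN, ZF, IB, JF, JL, XK]
Visit LN → queue [ZF, IB, JF, JL, XK]
Visit ZF → queue [IB, JF, JL, XK]
Visit IB; enqueue KH → queue [JF, JL, XK, KH]
Visit JF → queue [JL, XK, KH]
Visit JL → queue [XK, KH]
Visit XK; enqueue ZZ → queue [KH, ZZ]
Visit KH → queue [ZZ]
Visit ZZ → queue []

Visit order: LJ, TO, JD, AS, VG, LW, GO, BJ, AE, MV, JC, LN, ZF, IB, JF, JL, XK, KH, ZZ

JC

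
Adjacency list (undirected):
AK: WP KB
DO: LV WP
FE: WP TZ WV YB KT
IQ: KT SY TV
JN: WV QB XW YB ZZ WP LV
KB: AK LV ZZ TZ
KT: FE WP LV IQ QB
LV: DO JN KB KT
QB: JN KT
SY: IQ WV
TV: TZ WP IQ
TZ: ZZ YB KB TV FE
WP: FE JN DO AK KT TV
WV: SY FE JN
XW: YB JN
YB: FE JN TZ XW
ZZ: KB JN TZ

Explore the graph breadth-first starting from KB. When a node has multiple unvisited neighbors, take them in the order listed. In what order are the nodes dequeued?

KB, AK, LV, ZZ, TZ, WP, DO, JN, KT, YB, TV, FE, WV, QB, XW, IQ, SY

Visit KB; enqueue AK, LV, ZZ, TZ → queue [AK, LV, ZZ, TZ]
Visit AK; enqueue WP → queue [LV, ZZ, TZ, WP]
Visit LV; enqueue DO, JN, KT → queue [ZZ, TZ, WP, DO, JN, KT]
Visit ZZ → queue [TZ, WP, DO, JN, KT]
Visit TZ; enqueue YB, TV, FE → queue [WP, DO, JN, KT, YB, TV, FE]
Visit WP → queue [DO, JN, KT, YB, TV, FE]
Visit DO → queue [JN, KT, YB, TV, FE]
Visit JN; enqueue WV, QB, XW → queue [KT, YB, TV, FE, WV, QB, XW]
Visit KT; enqueue IQ → queue [YB, TV, FE, WV, QB, XW, IQ]
Visit YB → queue [TV, FE, WV, QB, XW, IQ]
Visit TV → queue [FE, WV, QB, XW, IQ]
Visit FE → queue [WV, QB, XW, IQ]
Visit WV; enqueue SY → queue [QB, XW, IQ, SY]
Visit QB → queue [XW, IQ, SY]
Visit XW → queue [IQ, SY]
Visit IQ → queue [SY]
Visit SY → queue []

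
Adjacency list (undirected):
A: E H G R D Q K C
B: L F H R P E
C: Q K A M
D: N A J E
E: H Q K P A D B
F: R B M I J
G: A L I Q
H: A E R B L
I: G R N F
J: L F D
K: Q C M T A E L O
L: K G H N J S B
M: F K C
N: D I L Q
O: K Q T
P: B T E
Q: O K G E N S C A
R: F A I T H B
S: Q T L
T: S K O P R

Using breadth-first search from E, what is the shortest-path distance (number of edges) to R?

2

Level 0: E
Level 1: A, B, D, H, K, P, Q
Level 2: C, F, G, J, L, M, N, O, R, S, T
Level 3: I
R first appears at level 2.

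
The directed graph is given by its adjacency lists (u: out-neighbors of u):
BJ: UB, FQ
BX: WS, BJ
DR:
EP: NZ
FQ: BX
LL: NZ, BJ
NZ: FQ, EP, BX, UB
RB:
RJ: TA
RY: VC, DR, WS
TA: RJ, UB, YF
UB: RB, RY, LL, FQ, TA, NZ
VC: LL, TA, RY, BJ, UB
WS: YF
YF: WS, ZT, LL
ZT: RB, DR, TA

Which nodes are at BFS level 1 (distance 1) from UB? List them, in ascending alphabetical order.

Level 0: UB
Level 1: FQ, LL, NZ, RB, RY, TA
Level 2: BJ, BX, DR, EP, RJ, VC, WS, YF
Level 3: ZT

FQ, LL, NZ, RB, RY, TA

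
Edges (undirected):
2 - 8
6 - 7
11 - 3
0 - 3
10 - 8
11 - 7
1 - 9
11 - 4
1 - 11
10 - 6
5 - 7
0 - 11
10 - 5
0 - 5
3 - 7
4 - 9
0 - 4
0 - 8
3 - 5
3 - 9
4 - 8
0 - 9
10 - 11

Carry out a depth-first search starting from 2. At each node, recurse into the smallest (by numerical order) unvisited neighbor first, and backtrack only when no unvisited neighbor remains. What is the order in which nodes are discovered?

2, 8, 0, 3, 5, 7, 6, 10, 11, 1, 9, 4

Visit 2
2 → 8
8 → 0
0 → 3
3 → 5
5 → 7
7 → 6
6 → 10
10 → 11
11 → 1
1 → 9
9 → 4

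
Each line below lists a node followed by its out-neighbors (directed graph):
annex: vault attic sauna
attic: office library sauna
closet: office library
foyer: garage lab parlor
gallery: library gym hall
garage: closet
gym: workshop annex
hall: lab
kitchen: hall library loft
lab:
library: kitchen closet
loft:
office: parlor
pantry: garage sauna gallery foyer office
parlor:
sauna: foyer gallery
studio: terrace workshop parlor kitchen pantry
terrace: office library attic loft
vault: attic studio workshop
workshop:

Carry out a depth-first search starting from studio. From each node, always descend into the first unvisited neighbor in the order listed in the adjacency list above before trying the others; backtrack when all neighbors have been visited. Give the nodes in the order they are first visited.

Visit studio
studio → terrace
terrace → office
office → parlor
terrace → library
library → kitchen
kitchen → hall
hall → lab
kitchen → loft
library → closet
terrace → attic
attic → sauna
sauna → foyer
foyer → garage
sauna → gallery
gallery → gym
gym → workshop
gym → annex
annex → vault
studio → pantry

studio -> terrace -> office -> parlor -> library -> kitchen -> hall -> lab -> loft -> closet -> attic -> sauna -> foyer -> garage -> gallery -> gym -> workshop -> annex -> vault -> pantry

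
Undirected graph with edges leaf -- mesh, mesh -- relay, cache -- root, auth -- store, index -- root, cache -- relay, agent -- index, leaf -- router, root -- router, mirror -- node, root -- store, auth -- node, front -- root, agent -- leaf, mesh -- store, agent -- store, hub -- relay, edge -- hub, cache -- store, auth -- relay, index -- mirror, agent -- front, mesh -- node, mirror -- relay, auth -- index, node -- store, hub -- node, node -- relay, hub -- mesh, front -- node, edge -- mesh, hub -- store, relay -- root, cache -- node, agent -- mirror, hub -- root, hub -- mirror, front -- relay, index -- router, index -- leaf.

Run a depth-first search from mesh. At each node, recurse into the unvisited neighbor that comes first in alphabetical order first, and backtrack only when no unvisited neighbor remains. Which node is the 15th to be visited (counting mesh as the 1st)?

Visit mesh
mesh → edge
edge → hub
hub → mirror
mirror → agent
agent → front
front → node
node → auth
auth → index
index → leaf
leaf → router
router → root
root → cache
cache → relay
cache → store

Visit order: mesh, edge, hub, mirror, agent, front, node, auth, index, leaf, router, root, cache, relay, store

store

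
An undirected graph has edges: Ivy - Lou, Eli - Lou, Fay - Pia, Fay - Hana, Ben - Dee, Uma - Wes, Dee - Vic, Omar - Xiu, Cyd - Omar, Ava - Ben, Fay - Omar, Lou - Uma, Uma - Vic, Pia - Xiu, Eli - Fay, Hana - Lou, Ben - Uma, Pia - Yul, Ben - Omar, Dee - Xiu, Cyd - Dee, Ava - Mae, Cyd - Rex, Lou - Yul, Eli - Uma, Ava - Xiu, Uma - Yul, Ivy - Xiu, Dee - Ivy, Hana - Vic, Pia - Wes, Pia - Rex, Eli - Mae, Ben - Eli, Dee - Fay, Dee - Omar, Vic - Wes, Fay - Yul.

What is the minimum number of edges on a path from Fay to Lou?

Level 0: Fay
Level 1: Dee, Eli, Hana, Omar, Pia, Yul
Level 2: Ben, Cyd, Ivy, Lou, Mae, Rex, Uma, Vic, Wes, Xiu
Level 3: Ava
Lou first appears at level 2.

2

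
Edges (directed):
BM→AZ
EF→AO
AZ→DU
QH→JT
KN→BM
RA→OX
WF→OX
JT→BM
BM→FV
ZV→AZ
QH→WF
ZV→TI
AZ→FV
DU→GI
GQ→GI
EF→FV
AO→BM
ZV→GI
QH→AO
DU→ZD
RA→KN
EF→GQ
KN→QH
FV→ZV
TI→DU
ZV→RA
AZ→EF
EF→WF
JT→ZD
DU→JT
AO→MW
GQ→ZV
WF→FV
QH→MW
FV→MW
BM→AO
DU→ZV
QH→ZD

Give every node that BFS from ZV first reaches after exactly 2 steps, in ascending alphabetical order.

DU, EF, FV, KN, OX

Level 0: ZV
Level 1: AZ, GI, RA, TI
Level 2: DU, EF, FV, KN, OX
Level 3: AO, BM, GQ, JT, MW, QH, WF, ZD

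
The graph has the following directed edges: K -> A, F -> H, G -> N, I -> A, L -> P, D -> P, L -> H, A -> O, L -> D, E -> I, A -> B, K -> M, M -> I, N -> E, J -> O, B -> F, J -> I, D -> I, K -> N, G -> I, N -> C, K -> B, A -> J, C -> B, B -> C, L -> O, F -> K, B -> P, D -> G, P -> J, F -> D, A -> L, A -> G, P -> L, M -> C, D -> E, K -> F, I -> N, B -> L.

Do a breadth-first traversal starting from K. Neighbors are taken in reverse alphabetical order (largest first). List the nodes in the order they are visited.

K N M F B A E C I H D P L O J G

Visit K; enqueue N, M, F, B, A → queue [N, M, F, B, A]
Visit N; enqueue E, C → queue [M, F, B, A, E, C]
Visit M; enqueue I → queue [F, B, A, E, C, I]
Visit F; enqueue H, D → queue [B, A, E, C, I, H, D]
Visit B; enqueue P, L → queue [A, E, C, I, H, D, P, L]
Visit A; enqueue O, J, G → queue [E, C, I, H, D, P, L, O, J, G]
Visit E → queue [C, I, H, D, P, L, O, J, G]
Visit C → queue [I, H, D, P, L, O, J, G]
Visit I → queue [H, D, P, L, O, J, G]
Visit H → queue [D, P, L, O, J, G]
Visit D → queue [P, L, O, J, G]
Visit P → queue [L, O, J, G]
Visit L → queue [O, J, G]
Visit O → queue [J, G]
Visit J → queue [G]
Visit G → queue []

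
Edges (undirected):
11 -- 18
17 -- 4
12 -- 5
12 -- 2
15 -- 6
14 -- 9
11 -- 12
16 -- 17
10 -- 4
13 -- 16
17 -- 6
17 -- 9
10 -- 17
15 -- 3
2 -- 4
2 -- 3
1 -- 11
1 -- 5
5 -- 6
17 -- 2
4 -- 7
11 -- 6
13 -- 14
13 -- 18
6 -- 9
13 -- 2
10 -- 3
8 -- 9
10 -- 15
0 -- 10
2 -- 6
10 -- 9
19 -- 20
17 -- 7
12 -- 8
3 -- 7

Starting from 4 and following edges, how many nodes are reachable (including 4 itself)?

BFS from 4 visits: 4, 2, 7, 10, 17, 3, 6, 12, 13, 0, 9, 15, 16, 5, 11, 8, 14, 18, 1
Reachable nodes: 19 of 21 total.

19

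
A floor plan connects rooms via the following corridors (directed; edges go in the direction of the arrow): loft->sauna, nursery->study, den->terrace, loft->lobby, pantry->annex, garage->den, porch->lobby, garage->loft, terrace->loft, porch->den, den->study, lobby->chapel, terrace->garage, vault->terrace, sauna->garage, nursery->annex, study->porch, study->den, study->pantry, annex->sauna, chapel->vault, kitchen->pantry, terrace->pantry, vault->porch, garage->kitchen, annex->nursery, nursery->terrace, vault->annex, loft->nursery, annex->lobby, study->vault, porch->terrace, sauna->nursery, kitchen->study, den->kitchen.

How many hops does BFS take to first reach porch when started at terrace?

Level 0: terrace
Level 1: garage, loft, pantry
Level 2: annex, den, kitchen, lobby, nursery, sauna
Level 3: chapel, study
Level 4: porch, vault
porch first appears at level 4.

4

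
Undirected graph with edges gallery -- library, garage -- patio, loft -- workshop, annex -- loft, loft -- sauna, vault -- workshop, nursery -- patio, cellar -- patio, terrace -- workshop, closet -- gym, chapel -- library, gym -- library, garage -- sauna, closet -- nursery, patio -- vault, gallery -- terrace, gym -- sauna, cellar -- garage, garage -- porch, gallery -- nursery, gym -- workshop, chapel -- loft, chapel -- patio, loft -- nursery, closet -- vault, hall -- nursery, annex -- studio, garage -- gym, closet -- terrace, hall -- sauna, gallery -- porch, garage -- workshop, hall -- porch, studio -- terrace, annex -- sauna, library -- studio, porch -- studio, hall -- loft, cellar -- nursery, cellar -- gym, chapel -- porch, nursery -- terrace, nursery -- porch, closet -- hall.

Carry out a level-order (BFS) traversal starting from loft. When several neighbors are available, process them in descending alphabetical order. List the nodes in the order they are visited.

Visit loft; enqueue workshop, sauna, nursery, hall, chapel, annex → queue [workshop, sauna, nursery, hall, chapel, annex]
Visit workshop; enqueue vault, terrace, gym, garage → queue [sauna, nursery, hall, chapel, annex, vault, terrace, gym, garage]
Visit sauna → queue [nursery, hall, chapel, annex, vault, terrace, gym, garage]
Visit nursery; enqueue porch, patio, gallery, closet, cellar → queue [hall, chapel, annex, vault, terrace, gym, garage, porch, patio, gallery, closet, cellar]
Visit hall → queue [chapel, annex, vault, terrace, gym, garage, porch, patio, gallery, closet, cellar]
Visit chapel; enqueue library → queue [annex, vault, terrace, gym, garage, porch, patio, gallery, closet, cellar, library]
Visit annex; enqueue studio → queue [vault, terrace, gym, garage, porch, patio, gallery, closet, cellar, library, studio]
Visit vault → queue [terrace, gym, garage, porch, patio, gallery, closet, cellar, library, studio]
Visit terrace → queue [gym, garage, porch, patio, gallery, closet, cellar, library, studio]
Visit gym → queue [garage, porch, patio, gallery, closet, cellar, library, studio]
Visit garage → queue [porch, patio, gallery, closet, cellar, library, studio]
Visit porch → queue [patio, gallery, closet, cellar, library, studio]
Visit patio → queue [gallery, closet, cellar, library, studio]
Visit gallery → queue [closet, cellar, library, studio]
Visit closet → queue [cellar, library, studio]
Visit cellar → queue [library, studio]
Visit library → queue [studio]
Visit studio → queue []

loft, workshop, sauna, nursery, hall, chapel, annex, vault, terrace, gym, garage, porch, patio, gallery, closet, cellar, library, studio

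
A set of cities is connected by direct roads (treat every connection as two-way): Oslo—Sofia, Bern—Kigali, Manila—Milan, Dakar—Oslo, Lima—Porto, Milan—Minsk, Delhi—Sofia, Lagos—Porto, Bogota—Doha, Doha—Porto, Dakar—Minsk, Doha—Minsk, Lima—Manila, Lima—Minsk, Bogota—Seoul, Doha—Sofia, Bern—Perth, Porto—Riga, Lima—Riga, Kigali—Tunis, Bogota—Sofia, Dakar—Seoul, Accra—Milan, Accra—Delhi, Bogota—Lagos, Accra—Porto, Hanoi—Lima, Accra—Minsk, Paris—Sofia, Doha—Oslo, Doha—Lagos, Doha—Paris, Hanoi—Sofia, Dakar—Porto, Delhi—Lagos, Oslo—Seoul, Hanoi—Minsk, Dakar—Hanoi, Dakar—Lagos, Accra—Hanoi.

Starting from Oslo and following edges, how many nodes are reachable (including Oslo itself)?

17

BFS from Oslo visits: Oslo, Dakar, Doha, Seoul, Sofia, Hanoi, Lagos, Minsk, Porto, Bogota, Paris, Delhi, Accra, Lima, Milan, Riga, Manila
Reachable nodes: 17 of 21 total.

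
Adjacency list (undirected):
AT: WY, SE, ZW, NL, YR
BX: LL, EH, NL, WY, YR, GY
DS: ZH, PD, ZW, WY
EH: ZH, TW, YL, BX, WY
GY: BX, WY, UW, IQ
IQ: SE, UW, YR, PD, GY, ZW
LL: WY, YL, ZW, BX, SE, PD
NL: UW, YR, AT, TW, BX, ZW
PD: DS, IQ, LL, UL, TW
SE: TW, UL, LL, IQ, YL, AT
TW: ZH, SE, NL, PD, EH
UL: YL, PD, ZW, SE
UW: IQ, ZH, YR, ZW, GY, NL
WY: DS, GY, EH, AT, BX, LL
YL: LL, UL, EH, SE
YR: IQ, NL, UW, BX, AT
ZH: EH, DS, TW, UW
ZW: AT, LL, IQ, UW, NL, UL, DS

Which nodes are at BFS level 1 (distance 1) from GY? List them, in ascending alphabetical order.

BX, IQ, UW, WY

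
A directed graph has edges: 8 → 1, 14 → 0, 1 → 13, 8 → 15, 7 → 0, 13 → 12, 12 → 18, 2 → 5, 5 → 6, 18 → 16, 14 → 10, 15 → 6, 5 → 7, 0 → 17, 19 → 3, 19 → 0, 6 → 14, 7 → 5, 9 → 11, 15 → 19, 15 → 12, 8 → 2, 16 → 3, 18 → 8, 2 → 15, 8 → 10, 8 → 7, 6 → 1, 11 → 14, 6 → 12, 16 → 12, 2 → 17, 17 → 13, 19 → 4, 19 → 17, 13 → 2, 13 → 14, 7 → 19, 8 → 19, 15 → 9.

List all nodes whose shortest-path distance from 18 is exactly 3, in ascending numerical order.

0, 4, 5, 6, 9, 13, 17

Level 0: 18
Level 1: 8, 16
Level 2: 1, 2, 3, 7, 10, 12, 15, 19
Level 3: 0, 4, 5, 6, 9, 13, 17
Level 4: 11, 14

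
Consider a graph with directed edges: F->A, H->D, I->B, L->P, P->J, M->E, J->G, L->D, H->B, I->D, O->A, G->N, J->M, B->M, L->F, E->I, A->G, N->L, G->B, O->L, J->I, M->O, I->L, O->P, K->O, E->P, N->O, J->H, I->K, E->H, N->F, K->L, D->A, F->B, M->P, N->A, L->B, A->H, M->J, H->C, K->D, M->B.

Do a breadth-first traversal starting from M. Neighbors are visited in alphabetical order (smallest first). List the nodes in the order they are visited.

M, B, E, J, O, P, H, I, G, A, L, C, D, K, N, F

Visit M; enqueue B, E, J, O, P → queue [B, E, J, O, P]
Visit B → queue [E, J, O, P]
Visit E; enqueue H, I → queue [J, O, P, H, I]
Visit J; enqueue G → queue [O, P, H, I, G]
Visit O; enqueue A, L → queue [P, H, I, G, A, L]
Visit P → queue [H, I, G, A, L]
Visit H; enqueue C, D → queue [I, G, A, L, C, D]
Visit I; enqueue K → queue [G, A, L, C, D, K]
Visit G; enqueue N → queue [A, L, C, D, K, N]
Visit A → queue [L, C, D, K, N]
Visit L; enqueue F → queue [C, D, K, N, F]
Visit C → queue [D, K, N, F]
Visit D → queue [K, N, F]
Visit K → queue [N, F]
Visit N → queue [F]
Visit F → queue []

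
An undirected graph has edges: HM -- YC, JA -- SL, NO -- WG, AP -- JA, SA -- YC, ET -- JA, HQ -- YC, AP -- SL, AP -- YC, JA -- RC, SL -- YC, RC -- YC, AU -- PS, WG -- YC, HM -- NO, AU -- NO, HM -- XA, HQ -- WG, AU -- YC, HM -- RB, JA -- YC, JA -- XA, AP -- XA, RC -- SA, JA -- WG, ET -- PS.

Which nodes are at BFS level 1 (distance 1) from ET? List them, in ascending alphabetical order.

JA, PS

Level 0: ET
Level 1: JA, PS
Level 2: AP, AU, RC, SL, WG, XA, YC
Level 3: HM, HQ, NO, SA
Level 4: RB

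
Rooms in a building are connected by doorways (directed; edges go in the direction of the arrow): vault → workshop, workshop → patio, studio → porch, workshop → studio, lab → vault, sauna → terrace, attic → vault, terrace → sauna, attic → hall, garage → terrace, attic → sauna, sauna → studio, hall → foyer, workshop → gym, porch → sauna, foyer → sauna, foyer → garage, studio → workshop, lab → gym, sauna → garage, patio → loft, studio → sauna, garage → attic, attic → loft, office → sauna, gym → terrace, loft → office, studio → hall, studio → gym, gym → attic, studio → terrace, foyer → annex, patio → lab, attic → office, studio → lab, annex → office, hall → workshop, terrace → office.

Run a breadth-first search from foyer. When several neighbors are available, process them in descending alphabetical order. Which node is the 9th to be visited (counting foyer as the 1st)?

workshop

Visit foyer; enqueue sauna, garage, annex → queue [sauna, garage, annex]
Visit sauna; enqueue terrace, studio → queue [garage, annex, terrace, studio]
Visit garage; enqueue attic → queue [annex, terrace, studio, attic]
Visit annex; enqueue office → queue [terrace, studio, attic, office]
Visit terrace → queue [studio, attic, office]
Visit studio; enqueue workshop, porch, lab, hall, gym → queue [attic, office, workshop, porch, lab, hall, gym]
Visit attic; enqueue vault, loft → queue [office, workshop, porch, lab, hall, gym, vault, loft]
Visit office → queue [workshop, porch, lab, hall, gym, vault, loft]
Visit workshop; enqueue patio → queue [porch, lab, hall, gym, vault, loft, patio]
Visit porch → queue [lab, hall, gym, vault, loft, patio]
Visit lab → queue [hall, gym, vault, loft, patio]
Visit hall → queue [gym, vault, loft, patio]
Visit gym → queue [vault, loft, patio]
Visit vault → queue [loft, patio]
Visit loft → queue [patio]
Visit patio → queue []

Visit order: foyer, sauna, garage, annex, terrace, studio, attic, office, workshop, porch, lab, hall, gym, vault, loft, patio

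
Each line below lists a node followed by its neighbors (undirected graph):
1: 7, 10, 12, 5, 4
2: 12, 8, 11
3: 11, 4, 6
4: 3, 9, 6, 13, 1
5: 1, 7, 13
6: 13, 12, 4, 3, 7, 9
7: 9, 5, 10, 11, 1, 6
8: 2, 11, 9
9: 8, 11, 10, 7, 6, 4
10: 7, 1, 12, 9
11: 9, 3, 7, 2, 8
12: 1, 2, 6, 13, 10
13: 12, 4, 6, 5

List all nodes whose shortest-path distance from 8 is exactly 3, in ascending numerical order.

1, 5, 13

Level 0: 8
Level 1: 2, 9, 11
Level 2: 3, 4, 6, 7, 10, 12
Level 3: 1, 5, 13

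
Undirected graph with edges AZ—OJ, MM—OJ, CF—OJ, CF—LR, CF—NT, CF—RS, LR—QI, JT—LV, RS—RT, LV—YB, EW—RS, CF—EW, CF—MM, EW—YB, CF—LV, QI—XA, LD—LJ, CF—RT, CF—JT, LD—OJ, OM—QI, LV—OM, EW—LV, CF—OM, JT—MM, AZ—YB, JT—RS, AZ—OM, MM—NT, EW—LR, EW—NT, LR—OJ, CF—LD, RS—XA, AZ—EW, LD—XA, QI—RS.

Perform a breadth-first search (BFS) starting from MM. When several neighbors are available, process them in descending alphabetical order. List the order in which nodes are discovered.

Visit MM; enqueue OJ, NT, JT, CF → queue [OJ, NT, JT, CF]
Visit OJ; enqueue LR, LD, AZ → queue [NT, JT, CF, LR, LD, AZ]
Visit NT; enqueue EW → queue [JT, CF, LR, LD, AZ, EW]
Visit JT; enqueue RS, LV → queue [CF, LR, LD, AZ, EW, RS, LV]
Visit CF; enqueue RT, OM → queue [LR, LD, AZ, EW, RS, LV, RT, OM]
Visit LR; enqueue QI → queue [LD, AZ, EW, RS, LV, RT, OM, QI]
Visit LD; enqueue XA, LJ → queue [AZ, EW, RS, LV, RT, OM, QI, XA, LJ]
Visit AZ; enqueue YB → queue [EW, RS, LV, RT, OM, QI, XA, LJ, YB]
Visit EW → queue [RS, LV, RT, OM, QI, XA, LJ, YB]
Visit RS → queue [LV, RT, OM, QI, XA, LJ, YB]
Visit LV → queue [RT, OM, QI, XA, LJ, YB]
Visit RT → queue [OM, QI, XA, LJ, YB]
Visit OM → queue [QI, XA, LJ, YB]
Visit QI → queue [XA, LJ, YB]
Visit XA → queue [LJ, YB]
Visit LJ → queue [YB]
Visit YB → queue []

MM -> OJ -> NT -> JT -> CF -> LR -> LD -> AZ -> EW -> RS -> LV -> RT -> OM -> QI -> XA -> LJ -> YB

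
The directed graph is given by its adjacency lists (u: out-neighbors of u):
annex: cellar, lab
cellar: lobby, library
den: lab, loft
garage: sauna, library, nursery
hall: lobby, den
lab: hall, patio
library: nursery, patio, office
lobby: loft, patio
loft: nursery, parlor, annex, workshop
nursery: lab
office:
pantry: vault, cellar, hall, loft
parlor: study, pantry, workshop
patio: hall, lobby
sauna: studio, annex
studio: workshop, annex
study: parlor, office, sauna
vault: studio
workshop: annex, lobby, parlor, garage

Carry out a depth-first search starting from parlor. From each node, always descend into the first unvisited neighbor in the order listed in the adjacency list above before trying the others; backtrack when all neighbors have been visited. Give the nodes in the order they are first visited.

Visit parlor
parlor → study
study → office
study → sauna
sauna → studio
studio → workshop
workshop → annex
annex → cellar
cellar → lobby
lobby → loft
loft → nursery
nursery → lab
lab → hall
hall → den
lab → patio
cellar → library
workshop → garage
parlor → pantry
pantry → vault

parlor study office sauna studio workshop annex cellar lobby loft nursery lab hall den patio library garage pantry vault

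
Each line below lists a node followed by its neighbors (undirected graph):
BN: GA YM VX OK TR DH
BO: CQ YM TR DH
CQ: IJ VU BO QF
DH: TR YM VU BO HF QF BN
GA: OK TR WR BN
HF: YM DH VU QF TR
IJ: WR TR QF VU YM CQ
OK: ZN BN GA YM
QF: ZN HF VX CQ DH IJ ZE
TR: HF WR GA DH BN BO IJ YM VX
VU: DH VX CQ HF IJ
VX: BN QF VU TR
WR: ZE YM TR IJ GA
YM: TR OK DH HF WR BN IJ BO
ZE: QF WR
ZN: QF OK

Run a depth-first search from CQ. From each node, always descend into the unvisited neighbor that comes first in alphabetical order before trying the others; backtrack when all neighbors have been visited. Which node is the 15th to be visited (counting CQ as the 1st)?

ZE

Visit CQ
CQ → BO
BO → DH
DH → BN
BN → GA
GA → OK
OK → YM
YM → HF
HF → QF
QF → IJ
IJ → TR
TR → VX
VX → VU
TR → WR
WR → ZE
QF → ZN

Visit order: CQ, BO, DH, BN, GA, OK, YM, HF, QF, IJ, TR, VX, VU, WR, ZE, ZN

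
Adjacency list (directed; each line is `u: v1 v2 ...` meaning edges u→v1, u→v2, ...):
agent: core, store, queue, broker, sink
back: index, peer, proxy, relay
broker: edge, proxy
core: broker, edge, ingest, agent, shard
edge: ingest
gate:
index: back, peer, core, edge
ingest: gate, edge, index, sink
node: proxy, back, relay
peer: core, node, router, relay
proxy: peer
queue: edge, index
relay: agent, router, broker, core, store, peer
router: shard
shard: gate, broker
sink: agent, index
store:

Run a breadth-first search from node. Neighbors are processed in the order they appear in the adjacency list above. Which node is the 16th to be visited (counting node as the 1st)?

Visit node; enqueue proxy, back, relay → queue [proxy, back, relay]
Visit proxy; enqueue peer → queue [back, relay, peer]
Visit back; enqueue index → queue [relay, peer, index]
Visit relay; enqueue agent, router, broker, core, store → queue [peer, index, agent, router, broker, core, store]
Visit peer → queue [index, agent, router, broker, core, store]
Visit index; enqueue edge → queue [agent, router, broker, core, store, edge]
Visit agent; enqueue queue, sink → queue [router, broker, core, store, edge, queue, sink]
Visit router; enqueue shard → queue [broker, core, store, edge, queue, sink, shard]
Visit broker → queue [core, store, edge, queue, sink, shard]
Visit core; enqueue ingest → queue [store, edge, queue, sink, shard, ingest]
Visit store → queue [edge, queue, sink, shard, ingest]
Visit edge → queue [queue, sink, shard, ingest]
Visit queue → queue [sink, shard, ingest]
Visit sink → queue [shard, ingest]
Visit shard; enqueue gate → queue [ingest, gate]
Visit ingest → queue [gate]
Visit gate → queue []

Visit order: node, proxy, back, relay, peer, index, agent, router, broker, core, store, edge, queue, sink, shard, ingest, gate

ingest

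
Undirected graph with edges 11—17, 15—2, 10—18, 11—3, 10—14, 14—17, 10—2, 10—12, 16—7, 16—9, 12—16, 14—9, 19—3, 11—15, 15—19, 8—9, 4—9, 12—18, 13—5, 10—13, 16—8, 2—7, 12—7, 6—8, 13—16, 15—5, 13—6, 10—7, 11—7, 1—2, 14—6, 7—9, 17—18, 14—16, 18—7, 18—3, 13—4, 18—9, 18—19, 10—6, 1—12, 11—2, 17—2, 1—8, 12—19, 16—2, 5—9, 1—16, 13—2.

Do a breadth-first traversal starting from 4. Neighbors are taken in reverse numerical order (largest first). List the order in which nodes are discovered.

4, 13, 9, 16, 10, 6, 5, 2, 18, 14, 8, 7, 12, 1, 15, 17, 11, 19, 3

Visit 4; enqueue 13, 9 → queue [13, 9]
Visit 13; enqueue 16, 10, 6, 5, 2 → queue [9, 16, 10, 6, 5, 2]
Visit 9; enqueue 18, 14, 8, 7 → queue [16, 10, 6, 5, 2, 18, 14, 8, 7]
Visit 16; enqueue 12, 1 → queue [10, 6, 5, 2, 18, 14, 8, 7, 12, 1]
Visit 10 → queue [6, 5, 2, 18, 14, 8, 7, 12, 1]
Visit 6 → queue [5, 2, 18, 14, 8, 7, 12, 1]
Visit 5; enqueue 15 → queue [2, 18, 14, 8, 7, 12, 1, 15]
Visit 2; enqueue 17, 11 → queue [18, 14, 8, 7, 12, 1, 15, 17, 11]
Visit 18; enqueue 19, 3 → queue [14, 8, 7, 12, 1, 15, 17, 11, 19, 3]
Visit 14 → queue [8, 7, 12, 1, 15, 17, 11, 19, 3]
Visit 8 → queue [7, 12, 1, 15, 17, 11, 19, 3]
Visit 7 → queue [12, 1, 15, 17, 11, 19, 3]
Visit 12 → queue [1, 15, 17, 11, 19, 3]
Visit 1 → queue [15, 17, 11, 19, 3]
Visit 15 → queue [17, 11, 19, 3]
Visit 17 → queue [11, 19, 3]
Visit 11 → queue [19, 3]
Visit 19 → queue [3]
Visit 3 → queue []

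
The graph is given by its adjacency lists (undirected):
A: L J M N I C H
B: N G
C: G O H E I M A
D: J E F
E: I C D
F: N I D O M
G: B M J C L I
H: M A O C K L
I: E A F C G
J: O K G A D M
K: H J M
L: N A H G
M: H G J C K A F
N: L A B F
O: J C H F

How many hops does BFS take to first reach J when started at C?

2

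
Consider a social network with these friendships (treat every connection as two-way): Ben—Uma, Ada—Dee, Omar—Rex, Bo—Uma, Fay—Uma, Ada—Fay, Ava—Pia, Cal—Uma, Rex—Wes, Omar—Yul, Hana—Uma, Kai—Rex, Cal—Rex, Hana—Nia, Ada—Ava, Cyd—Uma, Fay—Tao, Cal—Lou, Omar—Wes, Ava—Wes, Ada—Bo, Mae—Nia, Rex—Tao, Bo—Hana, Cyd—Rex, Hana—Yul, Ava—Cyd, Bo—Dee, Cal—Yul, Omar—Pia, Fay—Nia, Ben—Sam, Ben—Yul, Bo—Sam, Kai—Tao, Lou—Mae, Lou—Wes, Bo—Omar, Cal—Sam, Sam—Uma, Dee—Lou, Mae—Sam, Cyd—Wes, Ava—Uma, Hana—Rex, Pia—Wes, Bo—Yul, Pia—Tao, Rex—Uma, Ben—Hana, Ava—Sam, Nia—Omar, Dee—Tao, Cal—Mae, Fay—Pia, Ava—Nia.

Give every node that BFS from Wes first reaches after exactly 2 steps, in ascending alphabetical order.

Ada, Bo, Cal, Dee, Fay, Hana, Kai, Mae, Nia, Sam, Tao, Uma, Yul

Level 0: Wes
Level 1: Ava, Cyd, Lou, Omar, Pia, Rex
Level 2: Ada, Bo, Cal, Dee, Fay, Hana, Kai, Mae, Nia, Sam, Tao, Uma, Yul
Level 3: Ben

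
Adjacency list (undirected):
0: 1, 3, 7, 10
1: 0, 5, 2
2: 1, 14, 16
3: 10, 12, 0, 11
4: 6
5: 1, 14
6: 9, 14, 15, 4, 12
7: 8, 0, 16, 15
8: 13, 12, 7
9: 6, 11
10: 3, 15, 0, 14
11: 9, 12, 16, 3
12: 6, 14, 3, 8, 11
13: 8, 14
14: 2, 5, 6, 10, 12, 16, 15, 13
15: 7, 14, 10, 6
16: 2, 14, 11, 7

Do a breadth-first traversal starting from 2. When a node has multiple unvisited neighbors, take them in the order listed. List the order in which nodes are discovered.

Visit 2; enqueue 1, 14, 16 → queue [1, 14, 16]
Visit 1; enqueue 0, 5 → queue [14, 16, 0, 5]
Visit 14; enqueue 6, 10, 12, 15, 13 → queue [16, 0, 5, 6, 10, 12, 15, 13]
Visit 16; enqueue 11, 7 → queue [0, 5, 6, 10, 12, 15, 13, 11, 7]
Visit 0; enqueue 3 → queue [5, 6, 10, 12, 15, 13, 11, 7, 3]
Visit 5 → queue [6, 10, 12, 15, 13, 11, 7, 3]
Visit 6; enqueue 9, 4 → queue [10, 12, 15, 13, 11, 7, 3, 9, 4]
Visit 10 → queue [12, 15, 13, 11, 7, 3, 9, 4]
Visit 12; enqueue 8 → queue [15, 13, 11, 7, 3, 9, 4, 8]
Visit 15 → queue [13, 11, 7, 3, 9, 4, 8]
Visit 13 → queue [11, 7, 3, 9, 4, 8]
Visit 11 → queue [7, 3, 9, 4, 8]
Visit 7 → queue [3, 9, 4, 8]
Visit 3 → queue [9, 4, 8]
Visit 9 → queue [4, 8]
Visit 4 → queue [8]
Visit 8 → queue []

2 1 14 16 0 5 6 10 12 15 13 11 7 3 9 4 8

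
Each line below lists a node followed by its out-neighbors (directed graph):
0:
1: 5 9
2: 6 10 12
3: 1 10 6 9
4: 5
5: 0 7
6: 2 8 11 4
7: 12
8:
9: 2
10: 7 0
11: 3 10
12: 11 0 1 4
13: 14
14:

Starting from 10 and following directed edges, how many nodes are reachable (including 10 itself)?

13

BFS from 10 visits: 10, 7, 0, 12, 11, 1, 4, 3, 5, 9, 6, 2, 8
Reachable nodes: 13 of 15 total.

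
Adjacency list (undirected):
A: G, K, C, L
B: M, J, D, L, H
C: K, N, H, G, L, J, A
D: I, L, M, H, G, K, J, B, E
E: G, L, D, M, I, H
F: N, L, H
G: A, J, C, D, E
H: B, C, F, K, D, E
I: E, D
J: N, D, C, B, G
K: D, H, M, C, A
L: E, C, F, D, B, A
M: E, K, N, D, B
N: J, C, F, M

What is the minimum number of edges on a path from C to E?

2

Level 0: C
Level 1: A, G, H, J, K, L, N
Level 2: B, D, E, F, M
Level 3: I
E first appears at level 2.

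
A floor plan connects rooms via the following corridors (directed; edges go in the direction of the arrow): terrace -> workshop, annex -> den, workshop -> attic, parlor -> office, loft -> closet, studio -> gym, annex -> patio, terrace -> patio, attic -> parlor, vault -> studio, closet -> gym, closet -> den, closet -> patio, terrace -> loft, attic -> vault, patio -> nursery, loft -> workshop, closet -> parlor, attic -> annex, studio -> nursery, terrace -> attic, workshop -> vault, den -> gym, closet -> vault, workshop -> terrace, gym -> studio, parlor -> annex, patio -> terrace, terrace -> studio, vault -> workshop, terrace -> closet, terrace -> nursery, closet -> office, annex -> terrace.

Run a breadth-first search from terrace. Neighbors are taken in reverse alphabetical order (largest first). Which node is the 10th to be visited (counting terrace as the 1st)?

Visit terrace; enqueue workshop, studio, patio, nursery, loft, closet, attic → queue [workshop, studio, patio, nursery, loft, closet, attic]
Visit workshop; enqueue vault → queue [studio, patio, nursery, loft, closet, attic, vault]
Visit studio; enqueue gym → queue [patio, nursery, loft, closet, attic, vault, gym]
Visit patio → queue [nursery, loft, closet, attic, vault, gym]
Visit nursery → queue [loft, closet, attic, vault, gym]
Visit loft → queue [closet, attic, vault, gym]
Visit closet; enqueue parlor, office, den → queue [attic, vault, gym, parlor, office, den]
Visit attic; enqueue annex → queue [vault, gym, parlor, office, den, annex]
Visit vault → queue [gym, parlor, office, den, annex]
Visit gym → queue [parlor, office, den, annex]
Visit parlor → queue [office, den, annex]
Visit office → queue [den, annex]
Visit den → queue [annex]
Visit annex → queue []

Visit order: terrace, workshop, studio, patio, nursery, loft, closet, attic, vault, gym, parlor, office, den, annex

gym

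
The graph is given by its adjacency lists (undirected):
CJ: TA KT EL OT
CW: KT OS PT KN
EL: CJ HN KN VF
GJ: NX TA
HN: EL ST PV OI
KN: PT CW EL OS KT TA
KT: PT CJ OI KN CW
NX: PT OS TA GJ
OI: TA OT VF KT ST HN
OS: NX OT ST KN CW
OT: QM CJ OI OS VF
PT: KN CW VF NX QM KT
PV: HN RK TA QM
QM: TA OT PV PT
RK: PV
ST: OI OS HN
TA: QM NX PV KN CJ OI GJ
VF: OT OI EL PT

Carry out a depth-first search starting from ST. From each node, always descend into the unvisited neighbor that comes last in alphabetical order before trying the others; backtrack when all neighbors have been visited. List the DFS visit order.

Visit ST
ST → OS
OS → OT
OT → VF
VF → PT
PT → QM
QM → TA
TA → PV
PV → RK
PV → HN
HN → OI
OI → KT
KT → KN
KN → EL
EL → CJ
KN → CW
TA → NX
NX → GJ

ST, OS, OT, VF, PT, QM, TA, PV, RK, HN, OI, KT, KN, EL, CJ, CW, NX, GJ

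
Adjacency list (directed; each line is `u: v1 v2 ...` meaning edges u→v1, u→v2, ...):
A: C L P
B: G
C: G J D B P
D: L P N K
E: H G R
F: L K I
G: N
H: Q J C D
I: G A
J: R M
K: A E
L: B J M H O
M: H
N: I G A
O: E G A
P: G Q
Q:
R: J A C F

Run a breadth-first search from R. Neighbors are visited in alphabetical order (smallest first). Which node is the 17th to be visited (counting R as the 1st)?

N

Visit R; enqueue A, C, F, J → queue [A, C, F, J]
Visit A; enqueue L, P → queue [C, F, J, L, P]
Visit C; enqueue B, D, G → queue [F, J, L, P, B, D, G]
Visit F; enqueue I, K → queue [J, L, P, B, D, G, I, K]
Visit J; enqueue M → queue [L, P, B, D, G, I, K, M]
Visit L; enqueue H, O → queue [P, B, D, G, I, K, M, H, O]
Visit P; enqueue Q → queue [B, D, G, I, K, M, H, O, Q]
Visit B → queue [D, G, I, K, M, H, O, Q]
Visit D; enqueue N → queue [G, I, K, M, H, O, Q, N]
Visit G → queue [I, K, M, H, O, Q, N]
Visit I → queue [K, M, H, O, Q, N]
Visit K; enqueue E → queue [M, H, O, Q, N, E]
Visit M → queue [H, O, Q, N, E]
Visit H → queue [O, Q, N, E]
Visit O → queue [Q, N, E]
Visit Q → queue [N, E]
Visit N → queue [E]
Visit E → queue []

Visit order: R, A, C, F, J, L, P, B, D, G, I, K, M, H, O, Q, N, E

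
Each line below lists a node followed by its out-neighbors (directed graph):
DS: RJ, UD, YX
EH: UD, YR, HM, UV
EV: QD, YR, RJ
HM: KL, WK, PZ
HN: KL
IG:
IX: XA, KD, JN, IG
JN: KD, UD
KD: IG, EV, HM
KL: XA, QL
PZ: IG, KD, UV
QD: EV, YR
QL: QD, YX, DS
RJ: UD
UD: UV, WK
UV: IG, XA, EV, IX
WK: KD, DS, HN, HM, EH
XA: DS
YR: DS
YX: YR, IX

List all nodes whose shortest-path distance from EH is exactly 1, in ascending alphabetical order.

HM, UD, UV, YR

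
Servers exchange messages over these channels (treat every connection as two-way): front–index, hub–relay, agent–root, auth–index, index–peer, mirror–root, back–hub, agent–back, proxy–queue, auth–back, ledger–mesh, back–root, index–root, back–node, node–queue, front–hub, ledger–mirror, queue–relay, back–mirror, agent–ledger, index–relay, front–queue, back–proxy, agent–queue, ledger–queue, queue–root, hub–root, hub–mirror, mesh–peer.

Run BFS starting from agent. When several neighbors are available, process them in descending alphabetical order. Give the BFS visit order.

agent -> root -> queue -> ledger -> back -> mirror -> index -> hub -> relay -> proxy -> node -> front -> mesh -> auth -> peer

Visit agent; enqueue root, queue, ledger, back → queue [root, queue, ledger, back]
Visit root; enqueue mirror, index, hub → queue [queue, ledger, back, mirror, index, hub]
Visit queue; enqueue relay, proxy, node, front → queue [ledger, back, mirror, index, hub, relay, proxy, node, front]
Visit ledger; enqueue mesh → queue [back, mirror, index, hub, relay, proxy, node, front, mesh]
Visit back; enqueue auth → queue [mirror, index, hub, relay, proxy, node, front, mesh, auth]
Visit mirror → queue [index, hub, relay, proxy, node, front, mesh, auth]
Visit index; enqueue peer → queue [hub, relay, proxy, node, front, mesh, auth, peer]
Visit hub → queue [relay, proxy, node, front, mesh, auth, peer]
Visit relay → queue [proxy, node, front, mesh, auth, peer]
Visit proxy → queue [node, front, mesh, auth, peer]
Visit node → queue [front, mesh, auth, peer]
Visit front → queue [mesh, auth, peer]
Visit mesh → queue [auth, peer]
Visit auth → queue [peer]
Visit peer → queue []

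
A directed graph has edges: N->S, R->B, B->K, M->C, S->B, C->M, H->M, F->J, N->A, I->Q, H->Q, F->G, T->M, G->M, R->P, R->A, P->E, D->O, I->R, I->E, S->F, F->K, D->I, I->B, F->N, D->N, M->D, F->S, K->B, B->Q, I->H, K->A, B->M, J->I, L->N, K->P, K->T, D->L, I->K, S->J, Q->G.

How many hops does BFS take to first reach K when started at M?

Level 0: M
Level 1: C, D
Level 2: I, L, N, O
Level 3: A, B, E, H, K, Q, R, S
Level 4: F, G, J, P, T
K first appears at level 3.

3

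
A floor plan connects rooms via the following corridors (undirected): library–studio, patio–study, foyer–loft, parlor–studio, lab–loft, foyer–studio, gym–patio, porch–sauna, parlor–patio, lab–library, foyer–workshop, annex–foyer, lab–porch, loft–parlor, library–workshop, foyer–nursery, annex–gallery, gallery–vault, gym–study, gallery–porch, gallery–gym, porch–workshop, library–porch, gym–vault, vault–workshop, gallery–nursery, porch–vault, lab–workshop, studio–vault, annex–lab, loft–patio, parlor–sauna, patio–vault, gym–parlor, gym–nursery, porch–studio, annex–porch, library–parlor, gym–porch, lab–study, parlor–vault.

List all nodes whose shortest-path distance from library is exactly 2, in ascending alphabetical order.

Level 0: library
Level 1: lab, parlor, porch, studio, workshop
Level 2: annex, foyer, gallery, gym, loft, patio, sauna, study, vault
Level 3: nursery

annex, foyer, gallery, gym, loft, patio, sauna, study, vault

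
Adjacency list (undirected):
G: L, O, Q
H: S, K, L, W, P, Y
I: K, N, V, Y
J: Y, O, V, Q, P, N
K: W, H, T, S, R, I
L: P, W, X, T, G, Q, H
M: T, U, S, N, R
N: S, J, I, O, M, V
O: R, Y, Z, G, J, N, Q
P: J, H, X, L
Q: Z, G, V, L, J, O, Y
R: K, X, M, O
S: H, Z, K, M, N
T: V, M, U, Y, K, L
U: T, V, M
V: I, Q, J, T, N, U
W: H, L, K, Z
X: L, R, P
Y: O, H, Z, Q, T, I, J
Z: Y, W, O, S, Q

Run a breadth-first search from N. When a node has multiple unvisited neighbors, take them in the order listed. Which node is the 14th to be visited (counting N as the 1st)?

R

Visit N; enqueue S, J, I, O, M, V → queue [S, J, I, O, M, V]
Visit S; enqueue H, Z, K → queue [J, I, O, M, V, H, Z, K]
Visit J; enqueue Y, Q, P → queue [I, O, M, V, H, Z, K, Y, Q, P]
Visit I → queue [O, M, V, H, Z, K, Y, Q, P]
Visit O; enqueue R, G → queue [M, V, H, Z, K, Y, Q, P, R, G]
Visit M; enqueue T, U → queue [V, H, Z, K, Y, Q, P, R, G, T, U]
Visit V → queue [H, Z, K, Y, Q, P, R, G, T, U]
Visit H; enqueue L, W → queue [Z, K, Y, Q, P, R, G, T, U, L, W]
Visit Z → queue [K, Y, Q, P, R, G, T, U, L, W]
Visit K → queue [Y, Q, P, R, G, T, U, L, W]
Visit Y → queue [Q, P, R, G, T, U, L, W]
Visit Q → queue [P, R, G, T, U, L, W]
Visit P; enqueue X → queue [R, G, T, U, L, W, X]
Visit R → queue [G, T, U, L, W, X]
Visit G → queue [T, U, L, W, X]
Visit T → queue [U, L, W, X]
Visit U → queue [L, W, X]
Visit L → queue [W, X]
Visit W → queue [X]
Visit X → queue []

Visit order: N, S, J, I, O, M, V, H, Z, K, Y, Q, P, R, G, T, U, L, W, X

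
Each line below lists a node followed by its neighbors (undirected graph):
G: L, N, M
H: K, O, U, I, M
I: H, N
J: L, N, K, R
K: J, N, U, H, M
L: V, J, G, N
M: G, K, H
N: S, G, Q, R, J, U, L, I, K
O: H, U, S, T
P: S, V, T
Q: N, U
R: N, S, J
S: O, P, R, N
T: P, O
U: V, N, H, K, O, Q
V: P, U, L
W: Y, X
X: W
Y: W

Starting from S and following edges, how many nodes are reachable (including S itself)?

BFS from S visits: S, N, O, P, R, G, I, J, K, L, Q, U, H, T, V, M
Reachable nodes: 16 of 19 total.

16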